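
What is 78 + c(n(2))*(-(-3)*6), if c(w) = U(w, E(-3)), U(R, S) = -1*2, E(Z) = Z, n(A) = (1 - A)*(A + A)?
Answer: 42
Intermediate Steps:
n(A) = 2*A*(1 - A) (n(A) = (1 - A)*(2*A) = 2*A*(1 - A))
U(R, S) = -2
c(w) = -2
78 + c(n(2))*(-(-3)*6) = 78 - (-2)*(-3*6) = 78 - (-2)*(-18) = 78 - 2*18 = 78 - 36 = 42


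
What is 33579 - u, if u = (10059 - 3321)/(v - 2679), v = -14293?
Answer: 284954763/8486 ≈ 33579.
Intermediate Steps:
u = -3369/8486 (u = (10059 - 3321)/(-14293 - 2679) = 6738/(-16972) = 6738*(-1/16972) = -3369/8486 ≈ -0.39701)
33579 - u = 33579 - 1*(-3369/8486) = 33579 + 3369/8486 = 284954763/8486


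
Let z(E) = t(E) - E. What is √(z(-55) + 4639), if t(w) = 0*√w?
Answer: √4694 ≈ 68.513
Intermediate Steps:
t(w) = 0
z(E) = -E (z(E) = 0 - E = -E)
√(z(-55) + 4639) = √(-1*(-55) + 4639) = √(55 + 4639) = √4694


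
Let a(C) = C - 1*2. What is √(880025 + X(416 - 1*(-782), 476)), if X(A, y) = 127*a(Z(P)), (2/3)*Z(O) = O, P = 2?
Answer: 26*√1302 ≈ 938.16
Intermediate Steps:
Z(O) = 3*O/2
a(C) = -2 + C (a(C) = C - 2 = -2 + C)
X(A, y) = 127 (X(A, y) = 127*(-2 + (3/2)*2) = 127*(-2 + 3) = 127*1 = 127)
√(880025 + X(416 - 1*(-782), 476)) = √(880025 + 127) = √880152 = 26*√1302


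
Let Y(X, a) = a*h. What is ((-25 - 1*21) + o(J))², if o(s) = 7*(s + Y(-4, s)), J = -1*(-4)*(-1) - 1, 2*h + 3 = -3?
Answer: 576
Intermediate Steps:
h = -3 (h = -3/2 + (½)*(-3) = -3/2 - 3/2 = -3)
J = -5 (J = 4*(-1) - 1 = -4 - 1 = -5)
Y(X, a) = -3*a (Y(X, a) = a*(-3) = -3*a)
o(s) = -14*s (o(s) = 7*(s - 3*s) = 7*(-2*s) = -14*s)
((-25 - 1*21) + o(J))² = ((-25 - 1*21) - 14*(-5))² = ((-25 - 21) + 70)² = (-46 + 70)² = 24² = 576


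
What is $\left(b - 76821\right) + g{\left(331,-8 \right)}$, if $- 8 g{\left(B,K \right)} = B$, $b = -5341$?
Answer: $- \frac{657627}{8} \approx -82203.0$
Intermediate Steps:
$g{\left(B,K \right)} = - \frac{B}{8}$
$\left(b - 76821\right) + g{\left(331,-8 \right)} = \left(-5341 - 76821\right) - \frac{331}{8} = -82162 - \frac{331}{8} = - \frac{657627}{8}$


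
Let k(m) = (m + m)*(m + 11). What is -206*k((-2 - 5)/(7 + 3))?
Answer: 74263/25 ≈ 2970.5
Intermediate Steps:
k(m) = 2*m*(11 + m) (k(m) = (2*m)*(11 + m) = 2*m*(11 + m))
-206*k((-2 - 5)/(7 + 3)) = -412*(-2 - 5)/(7 + 3)*(11 + (-2 - 5)/(7 + 3)) = -412*(-7/10)*(11 - 7/10) = -412*(-7*⅒)*(11 - 7*⅒) = -412*(-7)*(11 - 7/10)/10 = -412*(-7)*103/(10*10) = -206*(-721/50) = 74263/25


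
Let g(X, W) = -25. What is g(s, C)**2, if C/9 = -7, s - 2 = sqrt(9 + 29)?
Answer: 625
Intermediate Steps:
s = 2 + sqrt(38) (s = 2 + sqrt(9 + 29) = 2 + sqrt(38) ≈ 8.1644)
C = -63 (C = 9*(-7) = -63)
g(s, C)**2 = (-25)**2 = 625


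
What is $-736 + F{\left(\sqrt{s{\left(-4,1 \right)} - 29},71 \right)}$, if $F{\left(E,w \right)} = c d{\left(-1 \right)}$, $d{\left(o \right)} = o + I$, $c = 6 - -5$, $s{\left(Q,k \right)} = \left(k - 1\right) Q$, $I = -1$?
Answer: $-758$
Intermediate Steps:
$s{\left(Q,k \right)} = Q \left(-1 + k\right)$ ($s{\left(Q,k \right)} = \left(-1 + k\right) Q = Q \left(-1 + k\right)$)
$c = 11$ ($c = 6 + 5 = 11$)
$d{\left(o \right)} = -1 + o$ ($d{\left(o \right)} = o - 1 = -1 + o$)
$F{\left(E,w \right)} = -22$ ($F{\left(E,w \right)} = 11 \left(-1 - 1\right) = 11 \left(-2\right) = -22$)
$-736 + F{\left(\sqrt{s{\left(-4,1 \right)} - 29},71 \right)} = -736 - 22 = -758$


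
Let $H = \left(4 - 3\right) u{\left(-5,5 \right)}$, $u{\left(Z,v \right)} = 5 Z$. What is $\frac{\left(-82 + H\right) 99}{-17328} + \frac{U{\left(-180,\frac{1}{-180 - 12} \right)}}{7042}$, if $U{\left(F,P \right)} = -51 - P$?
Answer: $\frac{294849073}{488095104} \approx 0.60408$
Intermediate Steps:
$H = -25$ ($H = \left(4 - 3\right) 5 \left(-5\right) = 1 \left(-25\right) = -25$)
$\frac{\left(-82 + H\right) 99}{-17328} + \frac{U{\left(-180,\frac{1}{-180 - 12} \right)}}{7042} = \frac{\left(-82 - 25\right) 99}{-17328} + \frac{-51 - \frac{1}{-180 - 12}}{7042} = \left(-107\right) 99 \left(- \frac{1}{17328}\right) + \left(-51 - \frac{1}{-192}\right) \frac{1}{7042} = \left(-10593\right) \left(- \frac{1}{17328}\right) + \left(-51 - - \frac{1}{192}\right) \frac{1}{7042} = \frac{3531}{5776} + \left(-51 + \frac{1}{192}\right) \frac{1}{7042} = \frac{3531}{5776} - \frac{9791}{1352064} = \frac{294849073}{488095104}$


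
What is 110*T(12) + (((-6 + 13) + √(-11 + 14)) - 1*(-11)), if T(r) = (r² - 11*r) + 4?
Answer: 1778 + √3 ≈ 1779.7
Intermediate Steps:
T(r) = 4 + r² - 11*r
110*T(12) + (((-6 + 13) + √(-11 + 14)) - 1*(-11)) = 110*(4 + 12² - 11*12) + (((-6 + 13) + √(-11 + 14)) - 1*(-11)) = 110*(4 + 144 - 132) + ((7 + √3) + 11) = 110*16 + (18 + √3) = 1760 + (18 + √3) = 1778 + √3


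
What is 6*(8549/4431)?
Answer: 17098/1477 ≈ 11.576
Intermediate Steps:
6*(8549/4431) = 17098/1477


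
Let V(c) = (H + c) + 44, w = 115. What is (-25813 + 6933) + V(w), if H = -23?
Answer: -18744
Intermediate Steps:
V(c) = 21 + c (V(c) = (-23 + c) + 44 = 21 + c)
(-25813 + 6933) + V(w) = (-25813 + 6933) + (21 + 115) = -18880 + 136 = -18744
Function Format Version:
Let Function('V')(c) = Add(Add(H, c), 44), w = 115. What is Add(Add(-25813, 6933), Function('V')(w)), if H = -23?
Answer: -18744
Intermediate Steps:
Function('V')(c) = Add(21, c) (Function('V')(c) = Add(Add(-23, c), 44) = Add(21, c))
Add(Add(-25813, 6933), Function('V')(w)) = Add(Add(-25813, 6933), Add(21, 115)) = Add(-18880, 136) = -18744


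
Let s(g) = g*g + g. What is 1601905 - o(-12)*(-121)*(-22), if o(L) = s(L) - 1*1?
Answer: 1253183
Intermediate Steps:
s(g) = g + g**2 (s(g) = g**2 + g = g + g**2)
o(L) = -1 + L*(1 + L) (o(L) = L*(1 + L) - 1*1 = L*(1 + L) - 1 = -1 + L*(1 + L))
1601905 - o(-12)*(-121)*(-22) = 1601905 - (-1 - 12*(1 - 12))*(-121)*(-22) = 1601905 - (-1 - 12*(-11))*(-121)*(-22) = 1601905 - (-1 + 132)*(-121)*(-22) = 1601905 - 131*(-121)*(-22) = 1601905 - (-15851)*(-22) = 1601905 - 1*348722 = 1601905 - 348722 = 1253183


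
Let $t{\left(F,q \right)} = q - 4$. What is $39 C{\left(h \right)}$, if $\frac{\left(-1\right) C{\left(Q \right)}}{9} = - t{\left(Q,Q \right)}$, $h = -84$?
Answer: $-30888$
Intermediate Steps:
$t{\left(F,q \right)} = -4 + q$ ($t{\left(F,q \right)} = q - 4 = -4 + q$)
$C{\left(Q \right)} = -36 + 9 Q$ ($C{\left(Q \right)} = - 9 \left(- (-4 + Q)\right) = - 9 \left(4 - Q\right) = -36 + 9 Q$)
$39 C{\left(h \right)} = 39 \left(-36 + 9 \left(-84\right)\right) = 39 \left(-36 - 756\right) = 39 \left(-792\right) = -30888$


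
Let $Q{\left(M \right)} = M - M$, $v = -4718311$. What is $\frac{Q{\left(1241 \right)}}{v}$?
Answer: $0$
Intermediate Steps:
$Q{\left(M \right)} = 0$
$\frac{Q{\left(1241 \right)}}{v} = \frac{0}{-4718311} = 0 \left(- \frac{1}{4718311}\right) = 0$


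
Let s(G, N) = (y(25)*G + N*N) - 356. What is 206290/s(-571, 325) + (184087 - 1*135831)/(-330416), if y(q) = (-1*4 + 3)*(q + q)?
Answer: 78704014/56397881 ≈ 1.3955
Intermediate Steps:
y(q) = -2*q (y(q) = (-4 + 3)*(2*q) = -2*q)
s(G, N) = -356 + N² - 50*G (s(G, N) = ((-2*25)*G + N*N) - 356 = (-50*G + N²) - 356 = (N² - 50*G) - 356 = -356 + N² - 50*G)
206290/s(-571, 325) + (184087 - 1*135831)/(-330416) = 206290/(-356 + 325² - 50*(-571)) + (184087 - 1*135831)/(-330416) = 206290/(-356 + 105625 + 28550) + (184087 - 135831)*(-1/330416) = 206290/133819 + 48256*(-1/330416) = 206290*(1/133819) - 3016/20651 = 4210/2731 - 3016/20651 = 78704014/56397881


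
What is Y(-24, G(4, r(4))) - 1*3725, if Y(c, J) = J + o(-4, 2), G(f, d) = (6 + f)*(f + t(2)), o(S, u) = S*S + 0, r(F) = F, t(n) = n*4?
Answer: -3589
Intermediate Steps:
t(n) = 4*n
o(S, u) = S² (o(S, u) = S² + 0 = S²)
G(f, d) = (6 + f)*(8 + f) (G(f, d) = (6 + f)*(f + 4*2) = (6 + f)*(f + 8) = (6 + f)*(8 + f))
Y(c, J) = 16 + J (Y(c, J) = J + (-4)² = J + 16 = 16 + J)
Y(-24, G(4, r(4))) - 1*3725 = (16 + (48 + 4² + 14*4)) - 1*3725 = (16 + (48 + 16 + 56)) - 3725 = (16 + 120) - 3725 = 136 - 3725 = -3589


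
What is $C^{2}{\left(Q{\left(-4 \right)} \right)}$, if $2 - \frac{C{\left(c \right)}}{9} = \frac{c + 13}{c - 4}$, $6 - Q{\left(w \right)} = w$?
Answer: $\frac{1089}{4} \approx 272.25$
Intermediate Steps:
$Q{\left(w \right)} = 6 - w$
$C{\left(c \right)} = 18 - \frac{9 \left(13 + c\right)}{-4 + c}$ ($C{\left(c \right)} = 18 - 9 \frac{c + 13}{c - 4} = 18 - 9 \frac{13 + c}{-4 + c} = 18 - \frac{9 \left(13 + c\right)}{-4 + c}$)
$C^{2}{\left(Q{\left(-4 \right)} \right)} = \left(\frac{9 \left(-21 + \left(6 - -4\right)\right)}{-4 + \left(6 - -4\right)}\right)^{2} = \left(\frac{9 \left(-21 + \left(6 + 4\right)\right)}{-4 + \left(6 + 4\right)}\right)^{2} = \left(\frac{9 \left(-21 + 10\right)}{-4 + 10}\right)^{2} = \left(9 \cdot \frac{1}{6} \left(-11\right)\right)^{2} = \left(- \frac{33}{2}\right)^{2} = \frac{1089}{4}$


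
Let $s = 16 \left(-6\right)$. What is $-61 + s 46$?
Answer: $-4477$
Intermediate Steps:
$s = -96$
$-61 + s 46 = -61 - 4416 = -4477$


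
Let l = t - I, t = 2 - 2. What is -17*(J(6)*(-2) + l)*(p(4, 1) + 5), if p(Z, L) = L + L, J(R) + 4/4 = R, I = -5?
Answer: 595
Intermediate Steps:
J(R) = -1 + R
p(Z, L) = 2*L
t = 0
l = 5 (l = 0 - 1*(-5) = 0 + 5 = 5)
-17*(J(6)*(-2) + l)*(p(4, 1) + 5) = -17*((-1 + 6)*(-2) + 5)*(2*1 + 5) = -17*(5*(-2) + 5)*(2 + 5) = -17*(-10 + 5)*7 = -(-85)*7 = -17*(-35) = 595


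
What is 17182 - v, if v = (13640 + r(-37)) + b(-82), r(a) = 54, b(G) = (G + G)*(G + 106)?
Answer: 7424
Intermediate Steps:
b(G) = 2*G*(106 + G) (b(G) = (2*G)*(106 + G) = 2*G*(106 + G))
v = 9758 (v = (13640 + 54) + 2*(-82)*(106 - 82) = 13694 + 2*(-82)*24 = 13694 - 3936 = 9758)
17182 - v = 17182 - 1*9758 = 17182 - 9758 = 7424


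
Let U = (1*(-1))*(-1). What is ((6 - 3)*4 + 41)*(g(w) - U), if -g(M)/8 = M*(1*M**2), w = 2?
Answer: -3445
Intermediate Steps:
U = 1 (U = -1*(-1) = 1)
g(M) = -8*M**3 (g(M) = -8*M*1*M**2 = -8*M*M**2 = -8*M**3)
((6 - 3)*4 + 41)*(g(w) - U) = ((6 - 3)*4 + 41)*(-8*2**3 - 1*1) = (3*4 + 41)*(-8*8 - 1) = (12 + 41)*(-64 - 1) = 53*(-65) = -3445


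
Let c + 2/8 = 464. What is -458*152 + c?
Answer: -276609/4 ≈ -69152.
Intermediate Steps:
c = 1855/4 (c = -¼ + 464 = 1855/4 ≈ 463.75)
-458*152 + c = -458*152 + 1855/4 = -69616 + 1855/4 = -276609/4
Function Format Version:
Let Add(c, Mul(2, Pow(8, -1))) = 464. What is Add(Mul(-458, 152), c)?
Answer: Rational(-276609, 4) ≈ -69152.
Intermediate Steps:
c = Rational(1855, 4) (c = Add(Rational(-1, 4), 464) = Rational(1855, 4) ≈ 463.75)
Add(Mul(-458, 152), c) = Add(Mul(-458, 152), Rational(1855, 4)) = Add(-69616, Rational(1855, 4)) = Rational(-276609, 4)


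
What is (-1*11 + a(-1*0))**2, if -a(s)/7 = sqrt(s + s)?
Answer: 121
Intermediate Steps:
a(s) = -7*sqrt(2)*sqrt(s) (a(s) = -7*sqrt(s + s) = -7*sqrt(2)*sqrt(s))
(-1*11 + a(-1*0))**2 = (-1*11 - 7*sqrt(2)*sqrt(-1*0))**2 = (-11 - 7*sqrt(2)*sqrt(0))**2 = (-11 - 7*sqrt(2)*0)**2 = (-11 + 0)**2 = (-11)**2 = 121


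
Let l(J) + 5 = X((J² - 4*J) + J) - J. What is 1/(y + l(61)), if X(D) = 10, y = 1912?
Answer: 1/1856 ≈ 0.00053879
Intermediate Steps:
l(J) = 5 - J (l(J) = -5 + (10 - J) = 5 - J)
1/(y + l(61)) = 1/(1912 + (5 - 1*61)) = 1/(1912 + (5 - 61)) = 1/(1912 - 56) = 1/1856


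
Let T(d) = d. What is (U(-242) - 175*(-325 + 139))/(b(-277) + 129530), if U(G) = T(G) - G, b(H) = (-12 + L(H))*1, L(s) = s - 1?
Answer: 1085/4308 ≈ 0.25186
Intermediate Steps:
L(s) = -1 + s
b(H) = -13 + H (b(H) = (-12 + (-1 + H))*1 = (-13 + H)*1 = -13 + H)
U(G) = 0 (U(G) = G - G = 0)
(U(-242) - 175*(-325 + 139))/(b(-277) + 129530) = (0 - 175*(-325 + 139))/((-13 - 277) + 129530) = (0 - 175*(-186))/(-290 + 129530) = (0 + 32550)/129240 = 32550*(1/129240) = 1085/4308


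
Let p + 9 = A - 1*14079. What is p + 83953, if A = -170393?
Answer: -100528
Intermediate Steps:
p = -184481 (p = -9 + (-170393 - 1*14079) = -9 + (-170393 - 14079) = -9 - 184472 = -184481)
p + 83953 = -184481 + 83953 = -100528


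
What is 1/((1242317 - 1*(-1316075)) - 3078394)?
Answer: -1/520002 ≈ -1.9231e-6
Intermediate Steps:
1/((1242317 - 1*(-1316075)) - 3078394) = 1/((1242317 + 1316075) - 3078394) = 1/(2558392 - 3078394) = 1/(-520002) = -1/520002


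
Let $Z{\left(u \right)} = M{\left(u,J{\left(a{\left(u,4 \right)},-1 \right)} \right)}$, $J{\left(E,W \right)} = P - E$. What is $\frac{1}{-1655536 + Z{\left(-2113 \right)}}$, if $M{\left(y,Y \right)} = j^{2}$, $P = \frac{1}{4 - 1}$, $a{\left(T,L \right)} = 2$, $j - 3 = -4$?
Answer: $- \frac{1}{1655535} \approx -6.0403 \cdot 10^{-7}$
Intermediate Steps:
$j = -1$ ($j = 3 - 4 = -1$)
$P = \frac{1}{3} \approx 0.33333$
$J{\left(E,W \right)} = \frac{1}{3} - E$
$M{\left(y,Y \right)} = 1$ ($M{\left(y,Y \right)} = \left(-1\right)^{2} = 1$)
$Z{\left(u \right)} = 1$
$\frac{1}{-1655536 + Z{\left(-2113 \right)}} = \frac{1}{-1655536 + 1} = \frac{1}{-1655535} = - \frac{1}{1655535}$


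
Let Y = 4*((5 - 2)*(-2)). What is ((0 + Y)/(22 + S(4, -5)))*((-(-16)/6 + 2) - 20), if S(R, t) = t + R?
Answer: 368/21 ≈ 17.524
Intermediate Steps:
S(R, t) = R + t
Y = -24 (Y = 4*(3*(-2)) = 4*(-6) = -24)
((0 + Y)/(22 + S(4, -5)))*((-(-16)/6 + 2) - 20) = ((0 - 24)/(22 + (4 - 5)))*((-(-16)/6 + 2) - 20) = (-24/(22 - 1))*((-(-16)/6 + 2) - 20) = (-24/21)*((-4*(-⅔) + 2) - 20) = (-24*1/21)*((8/3 + 2) - 20) = -8*(14/3 - 20)/7 = -8/7*(-46/3) = 368/21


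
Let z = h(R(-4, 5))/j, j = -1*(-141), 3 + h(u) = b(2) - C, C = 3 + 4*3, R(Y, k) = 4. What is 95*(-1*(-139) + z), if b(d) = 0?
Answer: 620065/47 ≈ 13193.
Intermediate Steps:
C = 15 (C = 3 + 12 = 15)
h(u) = -18 (h(u) = -3 + (0 - 1*15) = -3 + (0 - 15) = -3 - 15 = -18)
j = 141
z = -6/47 (z = -18/141 = -18*1/141 = -6/47 ≈ -0.12766)
95*(-1*(-139) + z) = 95*(-1*(-139) - 6/47) = 95*(139 - 6/47) = 95*(6527/47) = 620065/47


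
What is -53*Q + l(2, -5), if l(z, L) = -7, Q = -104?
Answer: 5505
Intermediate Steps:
-53*Q + l(2, -5) = -53*(-104) - 7 = 5512 - 7 = 5505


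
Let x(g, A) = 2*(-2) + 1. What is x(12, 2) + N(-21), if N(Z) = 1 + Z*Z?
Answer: 439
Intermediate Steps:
N(Z) = 1 + Z²
x(g, A) = -3 (x(g, A) = -4 + 1 = -3)
x(12, 2) + N(-21) = -3 + (1 + (-21)²) = -3 + (1 + 441) = -3 + 442 = 439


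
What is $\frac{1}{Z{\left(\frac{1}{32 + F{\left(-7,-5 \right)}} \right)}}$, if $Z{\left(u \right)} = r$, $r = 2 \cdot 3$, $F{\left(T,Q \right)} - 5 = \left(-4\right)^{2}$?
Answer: $\frac{1}{6} \approx 0.16667$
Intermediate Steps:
$F{\left(T,Q \right)} = 21$ ($F{\left(T,Q \right)} = 5 + \left(-4\right)^{2} = 5 + 16 = 21$)
$r = 6$
$Z{\left(u \right)} = 6$
$\frac{1}{Z{\left(\frac{1}{32 + F{\left(-7,-5 \right)}} \right)}} = \frac{1}{6}$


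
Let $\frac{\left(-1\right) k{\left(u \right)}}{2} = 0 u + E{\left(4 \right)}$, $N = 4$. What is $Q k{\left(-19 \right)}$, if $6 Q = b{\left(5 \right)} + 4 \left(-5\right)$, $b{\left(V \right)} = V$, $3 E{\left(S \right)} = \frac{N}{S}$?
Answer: $\frac{5}{3} \approx 1.6667$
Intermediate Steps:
$E{\left(S \right)} = \frac{4}{3 S}$ ($E{\left(S \right)} = \frac{4 \frac{1}{S}}{3} = \frac{4}{3 S}$)
$Q = - \frac{5}{2}$ ($Q = \frac{5 + 4 \left(-5\right)}{6} = \frac{5 - 20}{6} = \frac{1}{6} \left(-15\right) = - \frac{5}{2} \approx -2.5$)
$k{\left(u \right)} = - \frac{2}{3}$ ($k{\left(u \right)} = - 2 \left(0 u + \frac{4}{3 \cdot 4}\right) = - 2 \left(0 + \frac{4}{3} \cdot \frac{1}{4}\right) = - 2 \left(0 + \frac{1}{3}\right) = \left(-2\right) \frac{1}{3} = - \frac{2}{3}$)
$Q k{\left(-19 \right)} = \left(- \frac{5}{2}\right) \left(- \frac{2}{3}\right) = \frac{5}{3}$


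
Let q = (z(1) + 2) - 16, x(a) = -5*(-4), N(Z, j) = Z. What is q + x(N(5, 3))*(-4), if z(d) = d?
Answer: -93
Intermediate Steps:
x(a) = 20
q = -13 (q = (1 + 2) - 16 = 3 - 16 = -13)
q + x(N(5, 3))*(-4) = -13 + 20*(-4) = -13 - 80 = -93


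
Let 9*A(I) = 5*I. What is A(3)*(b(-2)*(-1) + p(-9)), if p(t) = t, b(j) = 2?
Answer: -55/3 ≈ -18.333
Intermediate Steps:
A(I) = 5*I/9 (A(I) = (5*I)/9 = 5*I/9)
A(3)*(b(-2)*(-1) + p(-9)) = ((5/9)*3)*(2*(-1) - 9) = 5*(-2 - 9)/3 = (5/3)*(-11) = -55/3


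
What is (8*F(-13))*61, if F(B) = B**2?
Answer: 82472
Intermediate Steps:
(8*F(-13))*61 = (8*(-13)**2)*61 = (8*169)*61 = 1352*61 = 82472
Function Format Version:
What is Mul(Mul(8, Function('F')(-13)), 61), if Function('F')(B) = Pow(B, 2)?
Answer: 82472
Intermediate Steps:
Mul(Mul(8, Function('F')(-13)), 61) = Mul(Mul(8, Pow(-13, 2)), 61) = Mul(Mul(8, 169), 61) = Mul(1352, 61) = 82472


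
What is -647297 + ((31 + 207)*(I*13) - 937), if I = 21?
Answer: -583260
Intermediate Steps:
-647297 + ((31 + 207)*(I*13) - 937) = -647297 + ((31 + 207)*(21*13) - 937) = -647297 + (238*273 - 937) = -647297 + (64974 - 937) = -647297 + 64037 = -583260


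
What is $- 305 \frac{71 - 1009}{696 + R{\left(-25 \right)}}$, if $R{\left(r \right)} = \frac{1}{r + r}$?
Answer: $\frac{14304500}{34799} \approx 411.06$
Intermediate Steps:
$R{\left(r \right)} = \frac{1}{2 r}$
$- 305 \frac{71 - 1009}{696 + R{\left(-25 \right)}} = - 305 \frac{71 - 1009}{696 + \frac{1}{2 \left(-25\right)}} = - 305 \left(- \frac{938}{696 + \frac{1}{2} \left(- \frac{1}{25}\right)}\right) = - 305 \left(- \frac{938}{696 - \frac{1}{50}}\right) = - 305 \left(- \frac{938}{\frac{34799}{50}}\right) = - 305 \left(\left(-938\right) \frac{50}{34799}\right) = \left(-305\right) \left(- \frac{46900}{34799}\right) = \frac{14304500}{34799}$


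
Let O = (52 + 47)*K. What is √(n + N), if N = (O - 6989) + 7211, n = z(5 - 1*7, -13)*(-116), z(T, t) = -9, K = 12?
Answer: √2454 ≈ 49.538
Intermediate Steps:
O = 1188 (O = (52 + 47)*12 = 99*12 = 1188)
n = 1044 (n = -9*(-116) = 1044)
N = 1410 (N = (1188 - 6989) + 7211 = -5801 + 7211 = 1410)
√(n + N) = √(1044 + 1410) = √2454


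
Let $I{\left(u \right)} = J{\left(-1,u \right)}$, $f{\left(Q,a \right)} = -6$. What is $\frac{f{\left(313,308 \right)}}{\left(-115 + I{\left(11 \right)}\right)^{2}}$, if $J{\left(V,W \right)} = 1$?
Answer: $- \frac{1}{2166} \approx -0.00046168$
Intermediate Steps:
$I{\left(u \right)} = 1$
$\frac{f{\left(313,308 \right)}}{\left(-115 + I{\left(11 \right)}\right)^{2}} = - \frac{6}{\left(-115 + 1\right)^{2}} = - \frac{6}{\left(-114\right)^{2}} = - \frac{6}{12996} = \left(-6\right) \frac{1}{12996} = - \frac{1}{2166}$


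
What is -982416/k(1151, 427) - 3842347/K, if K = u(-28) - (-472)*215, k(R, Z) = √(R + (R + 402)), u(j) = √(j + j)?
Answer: (-491208*√14 + 24973844431*I)/(26*(√14 - 50740*I)) ≈ -18930.0 + 0.0027921*I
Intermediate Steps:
u(j) = √2*√j (u(j) = √(2*j) = √2*√j)
k(R, Z) = √(402 + 2*R) (k(R, Z) = √(R + (402 + R)) = √(402 + 2*R))
K = 101480 + 2*I*√14 (K = √2*√(-28) - (-472)*215 = √2*(2*I*√7) - 1*(-101480) = 2*I*√14 + 101480 = 101480 + 2*I*√14 ≈ 1.0148e+5 + 7.4833*I)
-982416/k(1151, 427) - 3842347/K = -982416/√(402 + 2*1151) - 3842347/(101480 + 2*I*√14) = -982416/√(402 + 2302) - 3842347/(101480 + 2*I*√14) = -982416/(√2704) - 3842347/(101480 + 2*I*√14) = -982416/52 - 3842347/(101480 + 2*I*√14) = -982416*1/52 - 3842347/(101480 + 2*I*√14) = -245604/13 - 3842347/(101480 + 2*I*√14)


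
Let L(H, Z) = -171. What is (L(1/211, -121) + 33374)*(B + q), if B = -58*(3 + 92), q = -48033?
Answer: -1777788229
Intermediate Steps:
B = -5510 (B = -58*95 = -5510)
(L(1/211, -121) + 33374)*(B + q) = (-171 + 33374)*(-5510 - 48033) = 33203*(-53543) = -1777788229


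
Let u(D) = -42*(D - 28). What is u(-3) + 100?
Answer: 1402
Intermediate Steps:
u(D) = 1176 - 42*D (u(D) = -42*(-28 + D) = 1176 - 42*D)
u(-3) + 100 = (1176 - 42*(-3)) + 100 = (1176 + 126) + 100 = 1302 + 100 = 1402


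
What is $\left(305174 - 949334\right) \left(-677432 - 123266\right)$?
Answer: $515777623680$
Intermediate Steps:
$\left(305174 - 949334\right) \left(-677432 - 123266\right) = \left(-644160\right) \left(-800698\right) = 515777623680$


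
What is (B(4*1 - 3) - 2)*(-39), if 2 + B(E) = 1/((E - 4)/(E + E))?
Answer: 182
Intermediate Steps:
B(E) = -2 + 2*E/(-4 + E) (B(E) = -2 + 1/((E - 4)/(E + E)) = -2 + 1/((-4 + E)/((2*E))) = -2 + 1/((-4 + E)*(1/(2*E))) = -2 + 1/((-4 + E)/(2*E)) = -2 + 2*E/(-4 + E))
(B(4*1 - 3) - 2)*(-39) = (8/(-4 + (4*1 - 3)) - 2)*(-39) = (8/(-4 + (4 - 3)) - 2)*(-39) = (8/(-4 + 1) - 2)*(-39) = (8/(-3) - 2)*(-39) = (8*(-⅓) - 2)*(-39) = (-8/3 - 2)*(-39) = -14/3*(-39) = 182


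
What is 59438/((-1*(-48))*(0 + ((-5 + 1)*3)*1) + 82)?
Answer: -29719/247 ≈ -120.32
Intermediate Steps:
59438/((-1*(-48))*(0 + ((-5 + 1)*3)*1) + 82) = 59438/(48*(0 - 4*3*1) + 82) = 59438/(48*(0 - 12*1) + 82) = 59438/(48*(0 - 12) + 82) = 59438/(48*(-12) + 82) = 59438/(-576 + 82) = 59438/(-494) = 59438*(-1/494) = -29719/247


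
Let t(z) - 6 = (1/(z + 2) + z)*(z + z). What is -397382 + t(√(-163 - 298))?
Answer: 4*(-99574*√461 + 199149*I)/(√461 - 2*I) ≈ -3.983e+5 + 0.18469*I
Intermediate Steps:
t(z) = 6 + 2*z*(z + 1/(2 + z)) (t(z) = 6 + (1/(z + 2) + z)*(z + z) = 6 + (1/(2 + z) + z)*(2*z) = 6 + (z + 1/(2 + z))*(2*z) = 6 + 2*z*(z + 1/(2 + z)))
-397382 + t(√(-163 - 298)) = -397382 + 2*(6 + (√(-163 - 298))³ + 2*(√(-163 - 298))² + 4*√(-163 - 298))/(2 + √(-163 - 298)) = -397382 + 2*(6 + (√(-461))³ + 2*(√(-461))² + 4*√(-461))/(2 + √(-461)) = -397382 + 2*(6 + (I*√461)³ + 2*(I*√461)² + 4*(I*√461))/(2 + I*√461) = -397382 + 2*(6 - 461*I*√461 + 2*(-461) + 4*I*√461)/(2 + I*√461) = -397382 + 2*(6 - 461*I*√461 - 922 + 4*I*√461)/(2 + I*√461) = -397382 + 2*(-916 - 457*I*√461)/(2 + I*√461)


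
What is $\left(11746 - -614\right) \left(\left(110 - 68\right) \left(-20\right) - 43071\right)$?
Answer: $-542739960$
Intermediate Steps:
$\left(11746 - -614\right) \left(\left(110 - 68\right) \left(-20\right) - 43071\right) = \left(11746 + 614\right) \left(42 \left(-20\right) - 43071\right) = 12360 \left(-840 - 43071\right) = 12360 \left(-43911\right) = -542739960$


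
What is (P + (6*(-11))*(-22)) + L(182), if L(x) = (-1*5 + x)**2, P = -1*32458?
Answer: 323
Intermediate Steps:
P = -32458
L(x) = (-5 + x)**2
(P + (6*(-11))*(-22)) + L(182) = (-32458 + (6*(-11))*(-22)) + (-5 + 182)**2 = (-32458 - 66*(-22)) + 177**2 = (-32458 + 1452) + 31329 = -31006 + 31329 = 323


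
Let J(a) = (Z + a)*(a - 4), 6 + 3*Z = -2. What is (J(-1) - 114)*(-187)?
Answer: 53669/3 ≈ 17890.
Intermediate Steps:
Z = -8/3 (Z = -2 + (1/3)*(-2) = -2 - 2/3 = -8/3 ≈ -2.6667)
J(a) = (-4 + a)*(-8/3 + a) (J(a) = (-8/3 + a)*(a - 4) = (-8/3 + a)*(-4 + a) = (-4 + a)*(-8/3 + a))
(J(-1) - 114)*(-187) = ((32/3 + (-1)**2 - 20/3*(-1)) - 114)*(-187) = ((32/3 + 1 + 20/3) - 114)*(-187) = (55/3 - 114)*(-187) = -287/3*(-187) = 53669/3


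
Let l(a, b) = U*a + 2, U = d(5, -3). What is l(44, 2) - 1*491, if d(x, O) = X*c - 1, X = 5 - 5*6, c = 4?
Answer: -4933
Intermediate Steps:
X = -25 (X = 5 - 30 = -25)
d(x, O) = -101 (d(x, O) = -25*4 - 1 = -100 - 1 = -101)
U = -101
l(a, b) = 2 - 101*a (l(a, b) = -101*a + 2 = 2 - 101*a)
l(44, 2) - 1*491 = (2 - 101*44) - 1*491 = (2 - 4444) - 491 = -4442 - 491 = -4933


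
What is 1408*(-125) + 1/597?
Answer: -105071999/597 ≈ -1.7600e+5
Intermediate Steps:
1408*(-125) + 1/597 = -176000 + 1/597 = -105071999/597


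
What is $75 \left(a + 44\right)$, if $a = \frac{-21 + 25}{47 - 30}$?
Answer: $\frac{56400}{17} \approx 3317.6$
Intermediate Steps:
$a = \frac{4}{17} \approx 0.23529$
$75 \left(a + 44\right) = 75 \left(\frac{4}{17} + 44\right) = 75 \cdot \frac{752}{17} = \frac{56400}{17}$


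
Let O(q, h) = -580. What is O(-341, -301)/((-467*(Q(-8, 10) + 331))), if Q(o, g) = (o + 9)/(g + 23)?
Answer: 4785/1275377 ≈ 0.0037518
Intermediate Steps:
Q(o, g) = (9 + o)/(23 + g)
O(-341, -301)/((-467*(Q(-8, 10) + 331))) = -580*(-1/(467*((9 - 8)/(23 + 10) + 331))) = -580*(-1/(467*(1/33 + 331))) = -580/((-467*10924/33)) = -580/(-5101508/33) = -580*(-33/5101508) = 4785/1275377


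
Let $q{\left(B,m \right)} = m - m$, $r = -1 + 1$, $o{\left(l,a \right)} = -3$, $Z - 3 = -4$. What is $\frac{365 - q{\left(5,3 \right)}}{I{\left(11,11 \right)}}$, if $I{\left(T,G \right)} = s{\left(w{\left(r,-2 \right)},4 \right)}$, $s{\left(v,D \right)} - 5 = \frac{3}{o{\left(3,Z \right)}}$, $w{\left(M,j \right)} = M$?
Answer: $\frac{365}{4} \approx 91.25$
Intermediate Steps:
$Z = -1$ ($Z = 3 - 4 = -1$)
$r = 0$
$q{\left(B,m \right)} = 0$
$s{\left(v,D \right)} = 4$ ($s{\left(v,D \right)} = 5 + \frac{3}{-3} = 5 + 3 \left(- \frac{1}{3}\right) = 5 - 1 = 4$)
$I{\left(T,G \right)} = 4$
$\frac{365 - q{\left(5,3 \right)}}{I{\left(11,11 \right)}} = \frac{365 - 0}{4} = \left(365 + 0\right) \frac{1}{4} = 365 \cdot \frac{1}{4} = \frac{365}{4}$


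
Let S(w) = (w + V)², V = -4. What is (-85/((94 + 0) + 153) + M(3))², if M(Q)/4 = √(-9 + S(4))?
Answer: (85 - 2964*I)²/61009 ≈ -143.88 - 8.2591*I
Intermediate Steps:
S(w) = (-4 + w)² (S(w) = (w - 4)² = (-4 + w)²)
M(Q) = 12*I (M(Q) = 4*√(-9 + (-4 + 4)²) = 4*√(-9 + 0²) = 4*√(-9 + 0) = 4*√(-9) = 4*(3*I) = 12*I)
(-85/((94 + 0) + 153) + M(3))² = (-85/((94 + 0) + 153) + 12*I)² = (-85/(94 + 153) + 12*I)² = (-85/247 + 12*I)²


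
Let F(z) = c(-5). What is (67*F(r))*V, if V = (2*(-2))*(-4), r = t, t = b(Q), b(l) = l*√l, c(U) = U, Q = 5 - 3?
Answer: -5360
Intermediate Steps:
Q = 2
b(l) = l^(3/2)
t = 2*√2 (t = 2^(3/2) = 2*√2 ≈ 2.8284)
r = 2*√2 ≈ 2.8284
F(z) = -5
V = 16 (V = -4*(-4) = 16)
(67*F(r))*V = (67*(-5))*16 = -335*16 = -5360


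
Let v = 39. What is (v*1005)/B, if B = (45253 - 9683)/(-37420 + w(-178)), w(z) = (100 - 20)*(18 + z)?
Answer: -196837290/3557 ≈ -55338.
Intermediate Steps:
w(z) = 1440 + 80*z (w(z) = 80*(18 + z) = 1440 + 80*z)
B = -3557/5022 (B = (45253 - 9683)/(-37420 + (1440 + 80*(-178))) = 35570/(-37420 + (1440 - 14240)) = 35570/(-37420 - 12800) = 35570/(-50220) = 35570*(-1/50220) = -3557/5022 ≈ -0.70828)
(v*1005)/B = (39*1005)/(-3557/5022) = 39195*(-5022/3557) = -196837290/3557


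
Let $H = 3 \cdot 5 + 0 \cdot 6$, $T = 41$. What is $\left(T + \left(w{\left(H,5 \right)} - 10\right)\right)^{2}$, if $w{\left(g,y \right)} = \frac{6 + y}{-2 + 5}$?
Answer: $\frac{10816}{9} \approx 1201.8$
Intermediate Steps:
$H = 15$ ($H = 15 + 0 = 15$)
$w{\left(g,y \right)} = 2 + \frac{y}{3}$ ($w{\left(g,y \right)} = \frac{6 + y}{3} = \left(6 + y\right) \frac{1}{3} = 2 + \frac{y}{3}$)
$\left(T + \left(w{\left(H,5 \right)} - 10\right)\right)^{2} = \left(41 + \left(\left(2 + \frac{1}{3} \cdot 5\right) - 10\right)\right)^{2} = \left(41 + \left(\left(2 + \frac{5}{3}\right) - 10\right)\right)^{2} = \left(41 + \left(\frac{11}{3} - 10\right)\right)^{2} = \left(41 - \frac{19}{3}\right)^{2} = \left(\frac{104}{3}\right)^{2} = \frac{10816}{9}$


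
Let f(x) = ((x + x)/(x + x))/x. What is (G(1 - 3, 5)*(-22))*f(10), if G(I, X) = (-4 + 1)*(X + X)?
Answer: 66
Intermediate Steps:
f(x) = 1/x (f(x) = ((2*x)/((2*x)))/x = ((2*x)*(1/(2*x)))/x = 1/x)
G(I, X) = -6*X
(G(1 - 3, 5)*(-22))*f(10) = (-6*5*(-22))/10 = -30*(-22)*(1/10) = 660*(1/10) = 66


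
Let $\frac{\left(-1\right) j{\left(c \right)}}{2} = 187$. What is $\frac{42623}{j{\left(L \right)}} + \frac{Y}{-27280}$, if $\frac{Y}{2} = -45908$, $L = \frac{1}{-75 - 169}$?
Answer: $- \frac{3205728}{28985} \approx -110.6$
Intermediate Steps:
$L = - \frac{1}{244}$ ($L = \frac{1}{-244} = - \frac{1}{244} \approx -0.0040984$)
$Y = -91816$ ($Y = 2 \left(-45908\right) = -91816$)
$j{\left(c \right)} = -374$ ($j{\left(c \right)} = \left(-2\right) 187 = -374$)
$\frac{42623}{j{\left(L \right)}} + \frac{Y}{-27280} = \frac{42623}{-374} - \frac{91816}{-27280} = 42623 \left(- \frac{1}{374}\right) - - \frac{11477}{3410} = - \frac{42623}{374} + \frac{11477}{3410} = - \frac{3205728}{28985}$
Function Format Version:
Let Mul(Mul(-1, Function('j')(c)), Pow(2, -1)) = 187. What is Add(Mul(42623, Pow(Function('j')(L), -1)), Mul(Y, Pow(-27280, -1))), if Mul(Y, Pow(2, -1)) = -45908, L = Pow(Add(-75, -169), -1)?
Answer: Rational(-3205728, 28985) ≈ -110.60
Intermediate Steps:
L = Rational(-1, 244) (L = Pow(-244, -1) = Rational(-1, 244) ≈ -0.0040984)
Y = -91816 (Y = Mul(2, -45908) = -91816)
Function('j')(c) = -374 (Function('j')(c) = Mul(-2, 187) = -374)
Add(Mul(42623, Pow(Function('j')(L), -1)), Mul(Y, Pow(-27280, -1))) = Add(Mul(42623, Pow(-374, -1)), Mul(-91816, Pow(-27280, -1))) = Add(Mul(42623, Rational(-1, 374)), Mul(-91816, Rational(-1, 27280))) = Add(Rational(-42623, 374), Rational(11477, 3410)) = Rational(-3205728, 28985)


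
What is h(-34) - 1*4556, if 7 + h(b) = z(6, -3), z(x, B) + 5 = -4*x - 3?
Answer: -4595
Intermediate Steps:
z(x, B) = -8 - 4*x (z(x, B) = -5 + (-4*x - 3) = -5 + (-3 - 4*x) = -8 - 4*x)
h(b) = -39 (h(b) = -7 + (-8 - 4*6) = -7 + (-8 - 24) = -7 - 32 = -39)
h(-34) - 1*4556 = -39 - 1*4556 = -39 - 4556 = -4595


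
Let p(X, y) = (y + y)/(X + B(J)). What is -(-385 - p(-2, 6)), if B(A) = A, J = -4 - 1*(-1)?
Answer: 1913/5 ≈ 382.60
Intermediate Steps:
J = -3 (J = -4 + 1 = -3)
p(X, y) = 2*y/(-3 + X) (p(X, y) = (y + y)/(X - 3) = (2*y)/(-3 + X) = 2*y/(-3 + X))
-(-385 - p(-2, 6)) = -(-385 - 2*6/(-3 - 2)) = -(-385 - 2*6/(-5)) = -(-385 - 2*6*(-1)/5) = -(-385 - 1*(-12/5)) = -(-385 + 12/5) = -1*(-1913/5) = 1913/5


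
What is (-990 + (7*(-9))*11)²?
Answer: 2832489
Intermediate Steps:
(-990 + (7*(-9))*11)² = (-990 - 63*11)² = (-990 - 693)² = (-1683)² = 2832489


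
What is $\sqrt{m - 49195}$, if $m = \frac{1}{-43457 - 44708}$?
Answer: $\frac{2 i \sqrt{95599010555510}}{88165} \approx 221.8 i$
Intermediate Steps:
$m = - \frac{1}{88165}$ ($m = \frac{1}{-88165} = - \frac{1}{88165} \approx -1.1342 \cdot 10^{-5}$)
$\sqrt{m - 49195} = \sqrt{- \frac{1}{88165} - 49195} = \sqrt{- \frac{4337277176}{88165}} = \frac{2 i \sqrt{95599010555510}}{88165}$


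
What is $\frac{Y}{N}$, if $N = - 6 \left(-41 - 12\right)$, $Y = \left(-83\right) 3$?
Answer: $- \frac{83}{106} \approx -0.78302$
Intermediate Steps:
$Y = -249$
$N = 318$ ($N = \left(-6\right) \left(-53\right) = 318$)
$\frac{Y}{N} = - \frac{249}{318} = \left(-249\right) \frac{1}{318} = - \frac{83}{106}$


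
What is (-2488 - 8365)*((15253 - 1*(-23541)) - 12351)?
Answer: -286985879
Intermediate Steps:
(-2488 - 8365)*((15253 - 1*(-23541)) - 12351) = -10853*((15253 + 23541) - 12351) = -10853*(38794 - 12351) = -10853*26443 = -286985879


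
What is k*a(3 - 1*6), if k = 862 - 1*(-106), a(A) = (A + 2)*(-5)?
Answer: 4840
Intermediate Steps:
a(A) = -10 - 5*A (a(A) = (2 + A)*(-5) = -10 - 5*A)
k = 968 (k = 862 + 106 = 968)
k*a(3 - 1*6) = 968*(-10 - 5*(3 - 1*6)) = 968*(-10 - 5*(3 - 6)) = 968*(-10 - 5*(-3)) = 968*(-10 + 15) = 968*5 = 4840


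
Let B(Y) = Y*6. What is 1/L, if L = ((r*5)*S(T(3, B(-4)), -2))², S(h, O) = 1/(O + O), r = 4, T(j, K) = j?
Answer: 1/25 ≈ 0.040000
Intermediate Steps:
B(Y) = 6*Y
S(h, O) = 1/(2*O)
L = 25 (L = ((4*5)*((½)/(-2)))² = (20*((½)*(-½)))² = (20*(-¼))² = (-5)² = 25)
1/L = 1/25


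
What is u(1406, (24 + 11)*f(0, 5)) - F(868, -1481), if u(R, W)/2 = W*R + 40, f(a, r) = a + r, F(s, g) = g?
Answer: 493661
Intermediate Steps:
u(R, W) = 80 + 2*R*W (u(R, W) = 2*(W*R + 40) = 2*(R*W + 40) = 2*(40 + R*W) = 80 + 2*R*W)
u(1406, (24 + 11)*f(0, 5)) - F(868, -1481) = (80 + 2*1406*((24 + 11)*(0 + 5))) - 1*(-1481) = (80 + 2*1406*(35*5)) + 1481 = (80 + 2*1406*175) + 1481 = (80 + 492100) + 1481 = 492180 + 1481 = 493661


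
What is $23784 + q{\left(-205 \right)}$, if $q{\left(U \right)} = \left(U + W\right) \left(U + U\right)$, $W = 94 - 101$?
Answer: $110704$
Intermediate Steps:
$W = -7$
$q{\left(U \right)} = 2 U \left(-7 + U\right)$ ($q{\left(U \right)} = \left(U - 7\right) \left(U + U\right) = \left(-7 + U\right) 2 U = 2 U \left(-7 + U\right)$)
$23784 + q{\left(-205 \right)} = 23784 + 2 \left(-205\right) \left(-7 - 205\right) = 23784 + 2 \left(-205\right) \left(-212\right) = 23784 + 86920 = 110704$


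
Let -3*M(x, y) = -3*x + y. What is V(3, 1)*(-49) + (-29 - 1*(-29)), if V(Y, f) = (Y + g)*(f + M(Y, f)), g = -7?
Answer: 2156/3 ≈ 718.67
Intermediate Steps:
M(x, y) = x - y/3 (M(x, y) = -(-3*x + y)/3 = -(y - 3*x)/3 = x - y/3)
V(Y, f) = (-7 + Y)*(Y + 2*f/3) (V(Y, f) = (Y - 7)*(f + (Y - f/3)) = (-7 + Y)*(Y + 2*f/3))
V(3, 1)*(-49) + (-29 - 1*(-29)) = (3**2 - 7*3 - 14/3*1 + (2/3)*3*1)*(-49) + (-29 - 1*(-29)) = (9 - 21 - 14/3 + 2)*(-49) + (-29 + 29) = -44/3*(-49) + 0 = 2156/3 + 0 = 2156/3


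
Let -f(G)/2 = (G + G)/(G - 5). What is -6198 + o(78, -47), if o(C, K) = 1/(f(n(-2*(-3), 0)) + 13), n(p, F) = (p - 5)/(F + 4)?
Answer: -1555679/251 ≈ -6197.9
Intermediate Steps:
n(p, F) = (-5 + p)/(4 + F)
f(G) = -4*G/(-5 + G) (f(G) = -2*(G + G)/(G - 5) = -2*2*G/(-5 + G) = -4*G/(-5 + G))
o(C, K) = 19/251 (o(C, K) = 1/(-4*(-5 - 2*(-3))/(4 + 0)/(-5 + (-5 - 2*(-3))/(4 + 0)) + 13) = 1/(-4*(-5 + 6)/4/(-5 + (-5 + 6)/4) + 13) = 1/(-4*(1/4)*1/(-5 + (1/4)*1) + 13) = 1/(-4*1/4/(-5 + 1/4) + 13) = 1/(-4*1/4/(-19/4) + 13) = 1/(-4*1/4*(-4/19) + 13) = 1/(4/19 + 13) = 1/(251/19) = 19/251)
-6198 + o(78, -47) = -6198 + 19/251 = -1555679/251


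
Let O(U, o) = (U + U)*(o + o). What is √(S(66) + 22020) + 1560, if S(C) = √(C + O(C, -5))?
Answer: 1560 + √(22020 + I*√1254) ≈ 1708.4 + 0.11932*I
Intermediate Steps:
O(U, o) = 4*U*o (O(U, o) = (2*U)*(2*o) = 4*U*o)
S(C) = √19*√(-C) (S(C) = √(C + 4*C*(-5)) = √(C - 20*C) = √(-19*C) = √19*√(-C))
√(S(66) + 22020) + 1560 = √(√19*√(-1*66) + 22020) + 1560 = √(√19*√(-66) + 22020) + 1560 = √(√19*(I*√66) + 22020) + 1560 = √(I*√1254 + 22020) + 1560 = √(22020 + I*√1254) + 1560 = 1560 + √(22020 + I*√1254)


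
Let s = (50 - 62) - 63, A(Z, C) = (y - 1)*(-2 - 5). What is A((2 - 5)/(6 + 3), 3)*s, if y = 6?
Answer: 2625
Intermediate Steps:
A(Z, C) = -35 (A(Z, C) = (6 - 1)*(-2 - 5) = 5*(-7) = -35)
s = -75 (s = -12 - 63 = -75)
A((2 - 5)/(6 + 3), 3)*s = -35*(-75) = 2625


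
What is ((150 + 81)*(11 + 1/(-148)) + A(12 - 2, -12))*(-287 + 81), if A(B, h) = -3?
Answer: -38665479/74 ≈ -5.2251e+5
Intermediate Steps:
((150 + 81)*(11 + 1/(-148)) + A(12 - 2, -12))*(-287 + 81) = ((150 + 81)*(11 + 1/(-148)) - 3)*(-287 + 81) = (231*(11 - 1/148) - 3)*(-206) = (231*(1627/148) - 3)*(-206) = (375837/148 - 3)*(-206) = (375393/148)*(-206) = -38665479/74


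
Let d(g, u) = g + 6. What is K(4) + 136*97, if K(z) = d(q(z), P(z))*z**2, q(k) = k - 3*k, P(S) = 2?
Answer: 13160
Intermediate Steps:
q(k) = -2*k
d(g, u) = 6 + g
K(z) = z**2*(6 - 2*z) (K(z) = (6 - 2*z)*z**2 = z**2*(6 - 2*z))
K(4) + 136*97 = 2*4**2*(3 - 1*4) + 136*97 = 2*16*(3 - 4) + 13192 = 2*16*(-1) + 13192 = -32 + 13192 = 13160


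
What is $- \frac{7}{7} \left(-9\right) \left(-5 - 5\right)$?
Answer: $-90$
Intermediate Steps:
$- \frac{7}{7} \left(-9\right) \left(-5 - 5\right) = \left(-7\right) \frac{1}{7} \left(-9\right) \left(-10\right) = \left(-1\right) \left(-9\right) \left(-10\right) = 9 \left(-10\right) = -90$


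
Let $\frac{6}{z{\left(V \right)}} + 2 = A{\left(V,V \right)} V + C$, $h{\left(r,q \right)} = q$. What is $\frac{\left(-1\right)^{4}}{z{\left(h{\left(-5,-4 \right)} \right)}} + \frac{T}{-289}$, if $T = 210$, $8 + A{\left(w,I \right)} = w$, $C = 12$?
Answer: $\frac{7751}{867} \approx 8.94$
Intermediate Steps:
$A{\left(w,I \right)} = -8 + w$
$z{\left(V \right)} = \frac{6}{10 + V \left(-8 + V\right)}$ ($z{\left(V \right)} = \frac{6}{-2 + \left(\left(-8 + V\right) V + 12\right)} = \frac{6}{-2 + \left(V \left(-8 + V\right) + 12\right)} = \frac{6}{-2 + \left(12 + V \left(-8 + V\right)\right)} = \frac{6}{10 + V \left(-8 + V\right)}$)
$\frac{\left(-1\right)^{4}}{z{\left(h{\left(-5,-4 \right)} \right)}} + \frac{T}{-289} = \frac{\left(-1\right)^{4}}{6 \frac{1}{10 - 4 \left(-8 - 4\right)}} + \frac{210}{-289} = 1 \frac{1}{6 \frac{1}{10 - -48}} + 210 \left(- \frac{1}{289}\right) = 1 \frac{1}{6 \frac{1}{10 + 48}} - \frac{210}{289} = 1 \frac{1}{6 \cdot \frac{1}{58}} - \frac{210}{289} = 1 \frac{1}{\frac{3}{29}} - \frac{210}{289} = 1 \cdot \frac{29}{3} - \frac{210}{289} = \frac{29}{3} - \frac{210}{289} = \frac{7751}{867}$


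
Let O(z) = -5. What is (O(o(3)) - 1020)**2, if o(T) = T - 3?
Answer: 1050625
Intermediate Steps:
o(T) = -3 + T
(O(o(3)) - 1020)**2 = (-5 - 1020)**2 = (-1025)**2 = 1050625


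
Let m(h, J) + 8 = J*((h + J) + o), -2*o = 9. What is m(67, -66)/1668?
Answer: 223/1668 ≈ 0.13369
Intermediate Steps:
o = -9/2 (o = -½*9 = -9/2 ≈ -4.5000)
m(h, J) = -8 + J*(-9/2 + J + h) (m(h, J) = -8 + J*((h + J) - 9/2) = -8 + J*((J + h) - 9/2) = -8 + J*(-9/2 + J + h))
m(67, -66)/1668 = (-8 + (-66)² - 9/2*(-66) - 66*67)/1668 = (-8 + 4356 + 297 - 4422)*(1/1668) = 223*(1/1668) = 223/1668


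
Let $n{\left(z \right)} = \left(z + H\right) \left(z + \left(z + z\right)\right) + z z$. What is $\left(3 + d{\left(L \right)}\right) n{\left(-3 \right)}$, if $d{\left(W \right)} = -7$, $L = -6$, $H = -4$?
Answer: $-288$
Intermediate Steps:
$n{\left(z \right)} = z^{2} + 3 z \left(-4 + z\right)$ ($n{\left(z \right)} = \left(z - 4\right) \left(z + \left(z + z\right)\right) + z z = \left(-4 + z\right) \left(z + 2 z\right) + z^{2} = \left(-4 + z\right) 3 z + z^{2} = 3 z \left(-4 + z\right) + z^{2} = z^{2} + 3 z \left(-4 + z\right)$)
$\left(3 + d{\left(L \right)}\right) n{\left(-3 \right)} = \left(3 - 7\right) 4 \left(-3\right) \left(-3 - 3\right) = - 4 \cdot 4 \left(-3\right) \left(-6\right) = \left(-4\right) 72 = -288$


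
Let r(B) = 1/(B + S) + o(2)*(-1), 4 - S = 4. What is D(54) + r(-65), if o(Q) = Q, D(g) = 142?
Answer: 9099/65 ≈ 139.98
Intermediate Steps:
S = 0 (S = 4 - 1*4 = 4 - 4 = 0)
r(B) = -2 + 1/B (r(B) = 1/(B + 0) + 2*(-1) = 1/B - 2 = -2 + 1/B)
D(54) + r(-65) = 142 + (-2 + 1/(-65)) = 142 + (-2 - 1/65) = 142 - 131/65 = 9099/65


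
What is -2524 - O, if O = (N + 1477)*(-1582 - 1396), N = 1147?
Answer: 7811748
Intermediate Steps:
O = -7814272 (O = (1147 + 1477)*(-1582 - 1396) = 2624*(-2978) = -7814272)
-2524 - O = -2524 - 1*(-7814272) = -2524 + 7814272 = 7811748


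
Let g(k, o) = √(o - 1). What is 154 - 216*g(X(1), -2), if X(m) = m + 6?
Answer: 154 - 216*I*√3 ≈ 154.0 - 374.12*I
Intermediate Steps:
X(m) = 6 + m
g(k, o) = √(-1 + o)
154 - 216*g(X(1), -2) = 154 - 216*√(-1 - 2) = 154 - 216*I*√3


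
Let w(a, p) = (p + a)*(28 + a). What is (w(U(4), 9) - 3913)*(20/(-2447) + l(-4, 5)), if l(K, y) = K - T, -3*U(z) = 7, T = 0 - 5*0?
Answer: 330304016/22023 ≈ 14998.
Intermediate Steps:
T = 0 (T = 0 + 0 = 0)
U(z) = -7/3 (U(z) = -⅓*7 = -7/3)
w(a, p) = (28 + a)*(a + p) (w(a, p) = (a + p)*(28 + a) = (28 + a)*(a + p))
l(K, y) = K (l(K, y) = K - 1*0 = K + 0 = K)
(w(U(4), 9) - 3913)*(20/(-2447) + l(-4, 5)) = (((-7/3)² + 28*(-7/3) + 28*9 - 7/3*9) - 3913)*(20/(-2447) - 4) = ((49/9 - 196/3 + 252 - 21) - 3913)*(20*(-1/2447) - 4) = (1540/9 - 3913)*(-20/2447 - 4) = -33677/9*(-9808/2447) = 330304016/22023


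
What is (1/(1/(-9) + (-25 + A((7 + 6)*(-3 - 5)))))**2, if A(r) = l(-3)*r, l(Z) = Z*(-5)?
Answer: 81/203518756 ≈ 3.9800e-7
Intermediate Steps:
l(Z) = -5*Z
A(r) = 15*r (A(r) = (-5*(-3))*r = 15*r)
(1/(1/(-9) + (-25 + A((7 + 6)*(-3 - 5)))))**2 = (1/(1/(-9) + (-25 + 15*((7 + 6)*(-3 - 5)))))**2 = (1/(-1/9 + (-25 + 15*(13*(-8)))))**2 = (1/(-1/9 + (-25 + 15*(-104))))**2 = (1/(-1/9 + (-25 - 1560)))**2 = (1/(-1/9 - 1585))**2 = (1/(-14266/9))**2 = (-9/14266)**2 = 81/203518756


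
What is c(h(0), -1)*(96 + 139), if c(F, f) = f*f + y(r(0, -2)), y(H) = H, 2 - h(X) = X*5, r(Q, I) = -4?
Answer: -705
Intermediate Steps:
h(X) = 2 - 5*X (h(X) = 2 - X*5 = 2 - 5*X)
c(F, f) = -4 + f**2 (c(F, f) = f*f - 4 = f**2 - 4 = -4 + f**2)
c(h(0), -1)*(96 + 139) = (-4 + (-1)**2)*(96 + 139) = (-4 + 1)*235 = -3*235 = -705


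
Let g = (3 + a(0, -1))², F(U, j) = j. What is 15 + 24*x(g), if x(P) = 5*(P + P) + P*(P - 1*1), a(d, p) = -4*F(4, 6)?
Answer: 4762815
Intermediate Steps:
a(d, p) = -24 (a(d, p) = -4*6 = -24)
g = 441 (g = (3 - 24)² = (-21)² = 441)
x(P) = 10*P + P*(-1 + P) (x(P) = 5*(2*P) + P*(P - 1) = 10*P + P*(-1 + P))
15 + 24*x(g) = 15 + 24*(441*(9 + 441)) = 15 + 24*(441*450) = 15 + 24*198450 = 15 + 4762800 = 4762815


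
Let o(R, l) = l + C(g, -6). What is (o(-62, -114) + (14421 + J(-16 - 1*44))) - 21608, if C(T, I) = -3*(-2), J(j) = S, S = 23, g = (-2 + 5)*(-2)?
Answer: -7272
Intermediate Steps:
g = -6 (g = 3*(-2) = -6)
J(j) = 23
C(T, I) = 6
o(R, l) = 6 + l (o(R, l) = l + 6 = 6 + l)
(o(-62, -114) + (14421 + J(-16 - 1*44))) - 21608 = ((6 - 114) + (14421 + 23)) - 21608 = (-108 + 14444) - 21608 = 14336 - 21608 = -7272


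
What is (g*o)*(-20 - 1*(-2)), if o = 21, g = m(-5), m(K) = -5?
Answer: 1890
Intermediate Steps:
g = -5
(g*o)*(-20 - 1*(-2)) = (-5*21)*(-20 - 1*(-2)) = -105*(-20 + 2) = -105*(-18) = 1890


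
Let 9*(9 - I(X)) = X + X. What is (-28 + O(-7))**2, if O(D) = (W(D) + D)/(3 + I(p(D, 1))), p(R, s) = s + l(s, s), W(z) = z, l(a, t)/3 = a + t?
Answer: 1901641/2209 ≈ 860.86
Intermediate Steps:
l(a, t) = 3*a + 3*t (l(a, t) = 3*(a + t) = 3*a + 3*t)
p(R, s) = 7*s (p(R, s) = s + (3*s + 3*s) = s + 6*s = 7*s)
I(X) = 9 - 2*X/9 (I(X) = 9 - (X + X)/9 = 9 - 2*X/9)
O(D) = 9*D/47 (O(D) = (D + D)/(3 + (9 - 14/9)) = (2*D)/(3 + (9 - 2/9*7)) = (2*D)/(3 + (9 - 14/9)) = (2*D)/(3 + 67/9) = (2*D)/(94/9) = (2*D)*(9/94) = 9*D/47)
(-28 + O(-7))**2 = (-28 + (9/47)*(-7))**2 = (-28 - 63/47)**2 = (-1379/47)**2 = 1901641/2209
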